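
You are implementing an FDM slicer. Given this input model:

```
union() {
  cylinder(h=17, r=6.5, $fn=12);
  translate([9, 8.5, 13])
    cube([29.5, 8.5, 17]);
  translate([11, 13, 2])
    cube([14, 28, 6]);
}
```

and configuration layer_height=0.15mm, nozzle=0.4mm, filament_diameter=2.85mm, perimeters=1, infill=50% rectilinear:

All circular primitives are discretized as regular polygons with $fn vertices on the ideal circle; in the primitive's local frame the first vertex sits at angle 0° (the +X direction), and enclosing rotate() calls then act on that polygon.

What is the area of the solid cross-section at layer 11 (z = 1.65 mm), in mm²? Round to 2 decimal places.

126.75 mm²

At z = 1.65 mm: the cylinder: section is a regular 12-gon, circumradius r=6.5 (area = (12/2)·6.500²·sin(360°/12) = 126.75 mm²); the cube at (9, 8.5) does not reach this height (z outside [13, 30]); the cube at (11, 13) is not intersected at this z (z outside [2, 8]); Taking the union: only the r=6.5 cylinder is present, so the union is just that shape — area = 126.75 mm². Overall, the cross-section is a single solid region. Net area = 126.75 mm².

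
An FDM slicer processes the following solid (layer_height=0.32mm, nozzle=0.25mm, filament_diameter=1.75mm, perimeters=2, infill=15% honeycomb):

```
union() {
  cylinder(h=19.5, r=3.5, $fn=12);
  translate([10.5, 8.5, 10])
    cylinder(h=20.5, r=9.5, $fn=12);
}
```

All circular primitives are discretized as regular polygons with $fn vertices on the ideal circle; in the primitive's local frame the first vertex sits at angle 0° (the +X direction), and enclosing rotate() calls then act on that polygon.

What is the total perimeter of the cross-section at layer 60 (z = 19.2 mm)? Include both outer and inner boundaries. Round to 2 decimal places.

At z = 19.2 mm: the cylinder: section is a regular 12-gon, circumradius r=3.5 (perimeter = 2·12·3.500·sin(180°/12) = 21.74 mm); the r=9.5 cylinder at (10.5, 8.5) gives a regular 12-gon of circumradius 9.5 (constant along its height) (perimeter = 2·12·9.500·sin(180°/12) = 59.01 mm); Merging all regions: the 2 present regions are separate (no shared area or edge), so areas and boundary lengths simply add and each stays a separate island — boundary = 80.75 mm. Overall, the cross-section has 2 separate islands. Total boundary length (outer) = 80.75 mm.

80.75 mm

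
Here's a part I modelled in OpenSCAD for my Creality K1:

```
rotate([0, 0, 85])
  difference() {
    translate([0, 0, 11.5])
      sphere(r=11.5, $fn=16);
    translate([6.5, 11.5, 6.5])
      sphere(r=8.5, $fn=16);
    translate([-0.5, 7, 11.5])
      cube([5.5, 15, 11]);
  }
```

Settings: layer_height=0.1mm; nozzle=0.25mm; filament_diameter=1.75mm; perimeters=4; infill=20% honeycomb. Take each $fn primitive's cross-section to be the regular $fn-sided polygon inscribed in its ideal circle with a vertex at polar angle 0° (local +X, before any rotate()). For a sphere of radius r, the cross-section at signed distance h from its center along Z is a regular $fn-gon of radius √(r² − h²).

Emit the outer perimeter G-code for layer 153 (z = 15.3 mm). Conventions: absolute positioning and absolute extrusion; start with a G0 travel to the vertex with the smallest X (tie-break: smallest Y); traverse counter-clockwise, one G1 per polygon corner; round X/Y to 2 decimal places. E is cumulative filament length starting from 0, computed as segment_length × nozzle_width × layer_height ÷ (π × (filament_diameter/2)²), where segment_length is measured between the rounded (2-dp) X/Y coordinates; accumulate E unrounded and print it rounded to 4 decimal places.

At z = 15.3 mm: the sphere: section is a regular 16-gon, circumradius = √(r²−h²) = √(11.5²−3.8²) = 10.854; the sphere at (6.5, 11.5) does not reach this height (|z−center|=8.800 > r=8.5); the cube at (-0.5, 7) is present — its section is the full 5.5×15 rectangle; Subtracting the remaining from the first: starting from the r=11.5 sphere, the 5.5×15 cube at (-0.5, 7) partially overlaps it — only the 18.52 mm² overlap (of its 82.50 mm²) is removed, clipping the outline — 1 connected region; (rotated 85° about Z; rotation is an isometry so areas/perimeters/island counts are preserved). The outline is a single polygon with 18 vertices. Extrusion per mm of travel: 0.25 × 0.1 / (π × 0.875²) = 0.010394. Accumulating E over each segment gives final E = 0.7660.

G0 X-10.76 Y0.44 Z15.30
G1 X-10.35 Y-3.26 E0.0387
G1 X-8.31 Y-6.98 E0.0828
G1 X-5.01 Y-9.63 E0.1268
G1 X-0.95 Y-10.81 E0.1707
G1 X3.26 Y-10.35 E0.2147
G1 X6.98 Y-8.31 E0.2588
G1 X9.63 Y-5.01 E0.3028
G1 X10.81 Y-0.95 E0.3468
G1 X10.35 Y3.26 E0.3908
G1 X8.31 Y6.98 E0.4349
G1 X5.01 Y9.63 E0.4789
G1 X0.95 Y10.81 E0.5228
G1 X-3.26 Y10.35 E0.5668
G1 X-6.98 Y8.31 E0.6109
G1 X-8.99 Y5.81 E0.6443
G1 X-6.54 Y5.59 E0.6698
G1 X-7.02 Y0.11 E0.7270
G1 X-10.76 Y0.44 E0.7660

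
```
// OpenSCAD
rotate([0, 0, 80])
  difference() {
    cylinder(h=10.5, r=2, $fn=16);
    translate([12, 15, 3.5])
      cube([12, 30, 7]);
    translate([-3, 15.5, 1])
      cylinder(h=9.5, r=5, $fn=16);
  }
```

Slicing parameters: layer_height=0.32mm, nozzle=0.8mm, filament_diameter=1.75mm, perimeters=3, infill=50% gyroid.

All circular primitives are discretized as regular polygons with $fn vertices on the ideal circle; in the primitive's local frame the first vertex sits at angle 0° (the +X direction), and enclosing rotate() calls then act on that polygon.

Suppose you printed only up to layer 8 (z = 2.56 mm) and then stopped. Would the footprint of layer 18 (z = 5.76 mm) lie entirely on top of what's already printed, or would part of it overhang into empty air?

Compare the two slices. At z = 2.56: the r=2 cylinder contributes a regular 16-gon of circumradius 2 (area = (16/2)·2.000²·sin(360°/16) = 12.25 mm²); the cube at (12, 15) is absent (z outside [3.5, 10.5]); the r=5 cylinder at (-3, 15.5) gives a regular 16-gon of circumradius 5 (constant along its height) (area = (16/2)·5.000²·sin(360°/16) = 76.54 mm²); Taking the first minus the rest: starting from the r=2 cylinder (12.25 mm²), the r=5 cylinder at (-3, 15.5) misses the remaining region (no effect) — area = 12.25 mm²; (rotated 80° about Z; rotation is an isometry so areas/perimeters/island counts are preserved). At z = 5.76: the r=2 cylinder contributes a regular 16-gon of circumradius 2 (area = (16/2)·2.000²·sin(360°/16) = 12.25 mm²); the cube at (12, 15) is present — its section is the full 12×30 rectangle (area 360.00 mm²); the r=5 cylinder at (-3, 15.5) contributes a regular 16-gon of circumradius 5 (area = (16/2)·5.000²·sin(360°/16) = 76.54 mm²); Subtracting the remaining from the first: starting from the r=2 cylinder (12.25 mm²), the 12×30 cube at (12, 15) misses the remaining region (no effect); the r=5 cylinder at (-3, 15.5) misses the remaining region (no effect) — area = 12.25 mm²; (whole slice rotated 80° about Z — lengths, areas and connectivity unchanged). Checking containment: the cross-section at z = 5.76 is a subset of the cross-section at z = 2.56.

entirely on top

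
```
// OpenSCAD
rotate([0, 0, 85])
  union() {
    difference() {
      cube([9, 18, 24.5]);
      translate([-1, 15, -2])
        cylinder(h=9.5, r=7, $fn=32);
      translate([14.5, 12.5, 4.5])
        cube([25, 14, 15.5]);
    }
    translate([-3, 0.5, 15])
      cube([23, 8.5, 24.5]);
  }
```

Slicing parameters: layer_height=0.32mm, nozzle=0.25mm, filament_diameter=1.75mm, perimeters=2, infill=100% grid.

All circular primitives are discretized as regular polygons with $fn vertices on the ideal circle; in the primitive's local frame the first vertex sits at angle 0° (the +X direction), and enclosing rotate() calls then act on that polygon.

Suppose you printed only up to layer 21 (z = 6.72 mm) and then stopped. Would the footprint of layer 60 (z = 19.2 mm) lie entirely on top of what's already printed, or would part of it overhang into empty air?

Compare the two slices. At z = 6.72: the cube (footprint 9×18) is included at this height (area 162.00 mm²); the r=7 cylinder at (-1, 15) gives a regular 32-gon of circumradius 7 (constant along its height) (area = (32/2)·7.000²·sin(360°/32) = 152.95 mm²); the 25×14 cube at (14.5, 12.5) contributes its full rectangle (area 350.00 mm²); After the difference (first − rest): starting from the 9×18 cube (162.00 mm²), the r=7 cylinder at (-1, 15) partially overlaps it — only the 48.56 mm² overlap (of its 152.95 mm²) is removed, clipping the outline; the 25×14 cube at (14.5, 12.5) misses the remaining region (no effect) — area = 113.44 mm²; the cube at (-3, 0.5) does not reach this height (z outside [15, 39.5]); Combining (union): only that combined region is present, so the union is just that shape — area = 113.44 mm²; (rotated 85° about Z; rotation is an isometry so areas/perimeters/island counts are preserved). At z = 19.2: the 9×18 cube contributes its full rectangle (area 162.00 mm²); the cylinder at (-1, 15) does not reach this height (z outside [-2, 7.5]); the cube at (14.5, 12.5) (footprint 25×14) is included at this height (area 350.00 mm²); After the difference (first − rest): starting from the 9×18 cube (162.00 mm²), the 25×14 cube at (14.5, 12.5) misses the remaining region (no effect) — area = 162.00 mm²; the cube at (-3, 0.5) is present — its section is the full 23×8.5 rectangle (area 195.50 mm²); Combining (union): the regions partially overlap — summed areas 357.50 mm² minus the doubly-counted overlap 76.50 mm² gives 281.00 mm² — area = 281.00 mm²; (rotated 85° about Z; rotation is an isometry so areas/perimeters/island counts are preserved). Checking containment: at z = 19.2 the cross-section extends beyond the z = 6.72 cross-section by about 167.56 mm².

part overhangs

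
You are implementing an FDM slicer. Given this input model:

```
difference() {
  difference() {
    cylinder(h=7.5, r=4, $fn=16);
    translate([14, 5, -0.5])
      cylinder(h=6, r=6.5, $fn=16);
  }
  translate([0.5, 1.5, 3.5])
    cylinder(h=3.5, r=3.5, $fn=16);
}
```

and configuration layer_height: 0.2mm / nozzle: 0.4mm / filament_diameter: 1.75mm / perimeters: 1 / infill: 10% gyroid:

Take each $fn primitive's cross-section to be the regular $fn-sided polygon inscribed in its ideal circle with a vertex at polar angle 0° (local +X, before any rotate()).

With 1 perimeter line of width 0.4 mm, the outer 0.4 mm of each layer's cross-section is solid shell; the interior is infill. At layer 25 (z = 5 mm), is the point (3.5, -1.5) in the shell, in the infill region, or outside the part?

At z = 5 mm: the r=4 cylinder contributes a regular 16-gon of circumradius 4; the r=6.5 cylinder at (14, 5) gives a regular 16-gon of circumradius 6.5 (constant along its height); After the difference (first − rest): starting from the r=4 cylinder, the r=6.5 cylinder at (14, 5) misses the remaining region (no effect) — 1 connected region; the r=3.5 cylinder at (0.5, 1.5) contributes a regular 16-gon of circumradius 3.5; Subtracting the remaining from the first: starting from that combined region, the r=3.5 cylinder at (0.5, 1.5) partially overlaps it — only the 31.04 mm² overlap (of its 37.50 mm²) is removed, clipping the outline — 1 connected region. Overall, the cross-section is a single solid region. The nearest boundary edge runs (3.70, -1.53)→(2.83, -2.83); distance from the point to it = 0.18 mm. The point is inside the cross-section, 0.18 mm from the nearest boundary — within the 0.4 mm shell band (1 × 0.4).

shell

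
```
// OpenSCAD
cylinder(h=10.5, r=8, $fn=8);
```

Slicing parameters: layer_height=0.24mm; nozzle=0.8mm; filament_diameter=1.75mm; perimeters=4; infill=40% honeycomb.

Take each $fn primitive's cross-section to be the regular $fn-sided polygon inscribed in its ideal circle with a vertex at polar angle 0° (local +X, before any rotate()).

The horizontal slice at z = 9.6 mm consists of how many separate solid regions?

At z = 9.6 mm: the cylinder: section is a regular 8-gon, circumradius r=8. The result has 1 disconnected region.

1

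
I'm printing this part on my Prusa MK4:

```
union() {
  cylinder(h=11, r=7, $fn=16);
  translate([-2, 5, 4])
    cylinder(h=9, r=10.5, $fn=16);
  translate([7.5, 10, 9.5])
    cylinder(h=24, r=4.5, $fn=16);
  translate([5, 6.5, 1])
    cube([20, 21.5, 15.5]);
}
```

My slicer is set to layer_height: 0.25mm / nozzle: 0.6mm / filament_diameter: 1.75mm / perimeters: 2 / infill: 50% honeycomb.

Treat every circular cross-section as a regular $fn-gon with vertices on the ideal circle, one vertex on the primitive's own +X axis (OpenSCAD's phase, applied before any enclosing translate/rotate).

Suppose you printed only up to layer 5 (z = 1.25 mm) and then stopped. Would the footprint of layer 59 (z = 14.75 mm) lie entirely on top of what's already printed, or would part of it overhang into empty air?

part overhangs

Compare the two slices. At z = 1.25: the r=7 cylinder gives a regular 16-gon of circumradius 7 (constant along its height) (area = (16/2)·7.000²·sin(360°/16) = 150.01 mm²); the cylinder at (-2, 5) is absent (z outside [4, 13]); the cylinder at (7.5, 10) does not reach this height (z outside [9.5, 33.5]); the cube at (5, 6.5) is present — its section is the full 20×21.5 rectangle (area 430.00 mm²); Combining (union): the 2 present regions are separate (no shared area or edge), so areas and boundary lengths simply add and each stays a separate island — area = 580.01 mm². At z = 14.75: the cylinder is not intersected at this z (z outside [0, 11]); the cylinder at (-2, 5) is absent (z outside [4, 13]); the r=4.5 cylinder at (7.5, 10) contributes a regular 16-gon of circumradius 4.5 (area = (16/2)·4.500²·sin(360°/16) = 61.99 mm²); the cube at (5, 6.5) is present — its section is the full 20×21.5 rectangle (area 430.00 mm²); Combining (union): the regions partially overlap — summed areas 491.99 mm² minus the doubly-counted overlap 48.48 mm² gives 443.51 mm² — area = 443.51 mm². Checking containment: at z = 14.75 the cross-section extends beyond the z = 1.25 cross-section by about 13.51 mm².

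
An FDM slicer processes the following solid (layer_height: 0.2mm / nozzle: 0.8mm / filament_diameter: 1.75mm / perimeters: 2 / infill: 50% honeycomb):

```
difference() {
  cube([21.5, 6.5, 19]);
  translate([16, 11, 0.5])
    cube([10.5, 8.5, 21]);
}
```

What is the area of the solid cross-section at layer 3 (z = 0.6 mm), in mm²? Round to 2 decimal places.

139.75 mm²

At z = 0.6 mm: the cube is present — its section is the full 21.5×6.5 rectangle (area 139.75 mm²); the cube at (16, 11) (footprint 10.5×8.5) is included at this height (area 89.25 mm²); Subtracting the remaining from the first: starting from the 21.5×6.5 cube (139.75 mm²), the 10.5×8.5 cube at (16, 11) misses the remaining region (no effect) — area = 139.75 mm². Overall, the cross-section is a single solid region. Net area = 139.75 mm².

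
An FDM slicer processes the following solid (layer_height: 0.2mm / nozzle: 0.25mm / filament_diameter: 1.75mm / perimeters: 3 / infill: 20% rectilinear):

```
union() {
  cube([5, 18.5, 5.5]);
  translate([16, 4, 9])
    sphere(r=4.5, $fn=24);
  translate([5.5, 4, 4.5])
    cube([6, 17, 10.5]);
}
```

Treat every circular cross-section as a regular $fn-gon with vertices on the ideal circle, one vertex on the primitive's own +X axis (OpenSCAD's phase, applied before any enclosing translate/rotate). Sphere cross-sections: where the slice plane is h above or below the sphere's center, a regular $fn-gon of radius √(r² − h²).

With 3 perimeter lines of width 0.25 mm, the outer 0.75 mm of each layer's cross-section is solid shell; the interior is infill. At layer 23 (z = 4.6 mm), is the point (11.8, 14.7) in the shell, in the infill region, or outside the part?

outside

At z = 4.6 mm: the cube is present — its section is the full 5×18.5 rectangle; the sphere at (16, 4): section is a regular 24-gon, circumradius = √(r²−h²) = √(4.5²−4.4²) = 0.943; the 6×17 cube at (5.5, 4) contributes its full rectangle; Merging all regions: the 3 present regions are separate (no shared area or edge), so areas and boundary lengths simply add and each stays a separate island — 3 connected regions. Overall, the cross-section has 3 separate islands. The nearest boundary edge runs (11.50, 21.00)→(11.50, 4.00); distance from the point to it = 0.30 mm. The point is not inside any of the regions above, so it lies outside the cross-section (0.30 mm from the nearest boundary).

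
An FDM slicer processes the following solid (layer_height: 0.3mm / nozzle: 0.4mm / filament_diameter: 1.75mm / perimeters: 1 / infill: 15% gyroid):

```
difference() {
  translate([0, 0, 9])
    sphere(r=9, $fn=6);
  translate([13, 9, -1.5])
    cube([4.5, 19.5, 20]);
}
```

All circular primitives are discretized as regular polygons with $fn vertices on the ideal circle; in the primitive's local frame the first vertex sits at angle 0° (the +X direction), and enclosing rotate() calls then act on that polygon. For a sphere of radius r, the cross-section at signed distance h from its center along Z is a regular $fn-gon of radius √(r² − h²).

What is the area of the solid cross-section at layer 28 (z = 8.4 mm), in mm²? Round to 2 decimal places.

209.51 mm²

At z = 8.4 mm: the r=9 sphere slices to a regular 6-gon of circumradius 8.980 (√(r²−h²) with h=0.6 from center) (area = (6/2)·8.980²·sin(360°/6) = 209.51 mm²); the cube at (13, 9) (footprint 4.5×19.5) is included at this height (area 87.75 mm²); Taking the first minus the rest: starting from the r=9 sphere (209.51 mm²), the 4.5×19.5 cube at (13, 9) misses the remaining region (no effect) — area = 209.51 mm². Overall, the cross-section is a single solid region. Net area = 209.51 mm².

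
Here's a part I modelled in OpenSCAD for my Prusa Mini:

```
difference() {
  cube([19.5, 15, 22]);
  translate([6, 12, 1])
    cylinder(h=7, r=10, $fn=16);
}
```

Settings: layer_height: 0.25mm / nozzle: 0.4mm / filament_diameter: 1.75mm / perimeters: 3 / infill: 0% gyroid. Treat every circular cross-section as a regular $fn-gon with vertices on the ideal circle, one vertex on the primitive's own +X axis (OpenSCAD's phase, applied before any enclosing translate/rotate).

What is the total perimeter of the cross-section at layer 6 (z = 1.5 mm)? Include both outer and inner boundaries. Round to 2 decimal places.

67.99 mm

At z = 1.5 mm: the cube is present — its section is the full 19.5×15 rectangle (perimeter 69.00 mm); the cylinder at (6, 12): section is a regular 16-gon, circumradius r=10 (perimeter = 2·16·10.000·sin(180°/16) = 62.43 mm); Subtracting the remaining from the first: starting from the 19.5×15 cube, the r=10 cylinder at (6, 12) partially overlaps it — only the 178.95 mm² overlap (of its 306.15 mm²) is removed, clipping the outline — boundary = 67.99 mm. Overall, the cross-section is a single solid region. Total boundary length (outer) = 67.99 mm.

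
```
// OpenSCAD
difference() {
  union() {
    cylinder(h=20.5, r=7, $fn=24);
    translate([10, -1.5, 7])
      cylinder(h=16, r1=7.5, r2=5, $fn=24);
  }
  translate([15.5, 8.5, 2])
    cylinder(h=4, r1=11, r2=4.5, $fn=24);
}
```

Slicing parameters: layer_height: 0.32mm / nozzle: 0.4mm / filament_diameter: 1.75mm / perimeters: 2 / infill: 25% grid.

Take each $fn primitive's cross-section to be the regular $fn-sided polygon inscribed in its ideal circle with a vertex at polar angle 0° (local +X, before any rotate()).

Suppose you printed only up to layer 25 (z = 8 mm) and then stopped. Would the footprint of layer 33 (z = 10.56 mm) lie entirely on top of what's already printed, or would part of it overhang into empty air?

entirely on top

Compare the two slices. At z = 8: the r=7 cylinder gives a regular 24-gon of circumradius 7 (constant along its height) (area = (24/2)·7.000²·sin(360°/24) = 152.19 mm²); the cone at (10, -1.5) contributes a regular 24-gon of circumradius 7.344 (interpolated between r1=7.5 and r2=5 at t=0.062) (area = (24/2)·7.344²·sin(360°/24) = 167.50 mm²); Combining (union): the regions partially overlap — summed areas 319.68 mm² minus the doubly-counted overlap 28.74 mm² gives 290.94 mm² — area = 290.94 mm²; the cone at (15.5, 8.5) is not intersected at this z (z outside [2, 6]); After the difference (first − rest): none of the subtracted shapes is present at this height, so that combined region is unchanged — area = 290.94 mm². At z = 10.56: the r=7 cylinder gives a regular 24-gon of circumradius 7 (constant along its height) (area = (24/2)·7.000²·sin(360°/24) = 152.19 mm²); the cone at (10, -1.5) contributes a regular 24-gon of circumradius 6.944 (interpolated between r1=7.5 and r2=5 at t=0.223) (area = (24/2)·6.944²·sin(360°/24) = 149.75 mm²); Combining (union): the regions partially overlap — summed areas 301.94 mm² minus the doubly-counted overlap 24.47 mm² gives 277.47 mm² — area = 277.47 mm²; the cone at (15.5, 8.5) does not reach this height (z outside [2, 6]); Subtracting the remaining from the first: none of the subtracted shapes is present at this height, so the result so far is unchanged — area = 277.47 mm². Checking containment: the cross-section at z = 10.56 is a subset of the cross-section at z = 8.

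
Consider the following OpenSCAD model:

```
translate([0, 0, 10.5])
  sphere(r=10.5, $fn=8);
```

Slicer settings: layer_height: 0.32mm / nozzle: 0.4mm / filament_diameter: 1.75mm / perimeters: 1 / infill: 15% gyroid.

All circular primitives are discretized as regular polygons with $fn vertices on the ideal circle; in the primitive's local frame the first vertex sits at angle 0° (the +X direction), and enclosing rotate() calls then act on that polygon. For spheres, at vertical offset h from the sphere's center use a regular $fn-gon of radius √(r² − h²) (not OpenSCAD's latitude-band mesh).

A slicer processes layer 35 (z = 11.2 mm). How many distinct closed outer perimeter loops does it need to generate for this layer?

1

At z = 11.2 mm: the r=10.5 sphere slices to a regular 8-gon of circumradius 10.477 (√(r²−h²) with h=0.7 from center). The result has 1 disconnected region.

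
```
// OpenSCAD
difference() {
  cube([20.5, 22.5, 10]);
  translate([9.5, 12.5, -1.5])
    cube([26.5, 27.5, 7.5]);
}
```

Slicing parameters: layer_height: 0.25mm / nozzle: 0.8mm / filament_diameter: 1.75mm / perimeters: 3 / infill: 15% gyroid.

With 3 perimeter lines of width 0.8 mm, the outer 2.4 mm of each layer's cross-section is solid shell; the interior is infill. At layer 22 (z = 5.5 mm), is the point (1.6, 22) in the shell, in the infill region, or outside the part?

shell

At z = 5.5 mm: the cube is present — its section is the full 20.5×22.5 rectangle; the 26.5×27.5 cube at (9.5, 12.5) contributes its full rectangle; Taking the first minus the rest: starting from the 20.5×22.5 cube, the 26.5×27.5 cube at (9.5, 12.5) partially overlaps it — only the 110.00 mm² overlap (of its 728.75 mm²) is removed, clipping the outline — 1 connected region. Overall, the cross-section is a single solid region. The nearest boundary edge runs (0.00, 22.50)→(9.50, 22.50); distance from the point to it = 0.50 mm. The point is inside the cross-section, 0.50 mm from the nearest boundary — within the 2.4 mm shell band (3 × 0.8).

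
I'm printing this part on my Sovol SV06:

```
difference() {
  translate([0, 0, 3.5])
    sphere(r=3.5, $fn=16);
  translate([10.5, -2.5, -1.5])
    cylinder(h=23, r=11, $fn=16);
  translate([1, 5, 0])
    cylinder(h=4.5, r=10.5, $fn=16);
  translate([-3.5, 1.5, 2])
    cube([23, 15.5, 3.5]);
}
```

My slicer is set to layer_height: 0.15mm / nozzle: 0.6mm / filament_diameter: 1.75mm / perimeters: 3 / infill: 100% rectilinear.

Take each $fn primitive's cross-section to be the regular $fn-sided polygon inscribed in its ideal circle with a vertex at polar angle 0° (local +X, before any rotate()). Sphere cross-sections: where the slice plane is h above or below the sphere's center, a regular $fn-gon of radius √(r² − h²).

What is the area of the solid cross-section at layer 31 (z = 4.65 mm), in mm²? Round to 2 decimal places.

12.35 mm²

At z = 4.65 mm: the r=3.5 sphere slices to a regular 16-gon of circumradius 3.306 (√(r²−h²) with h=1.15 from center) (area = (16/2)·3.306²·sin(360°/16) = 33.45 mm²); the r=11 cylinder at (10.5, -2.5) gives a regular 16-gon of circumradius 11 (constant along its height) (area = (16/2)·11.000²·sin(360°/16) = 370.44 mm²); the cylinder at (1, 5) is not intersected at this z (z outside [0, 4.5]); the cube at (-3.5, 1.5) (footprint 23×15.5) is included at this height (area 356.50 mm²); Taking the first minus the rest: starting from the r=3.5 sphere (33.45 mm²), the r=11 cylinder at (10.5, -2.5) partially overlaps it — only the 16.18 mm² overlap (of its 370.44 mm²) is removed, clipping the outline; the 23×15.5 cube at (-3.5, 1.5) partially overlaps it — only the 4.92 mm² overlap (of its 356.50 mm²) is removed, clipping the outline — area = 12.35 mm². Overall, the cross-section is a single solid region. Net area = 12.35 mm².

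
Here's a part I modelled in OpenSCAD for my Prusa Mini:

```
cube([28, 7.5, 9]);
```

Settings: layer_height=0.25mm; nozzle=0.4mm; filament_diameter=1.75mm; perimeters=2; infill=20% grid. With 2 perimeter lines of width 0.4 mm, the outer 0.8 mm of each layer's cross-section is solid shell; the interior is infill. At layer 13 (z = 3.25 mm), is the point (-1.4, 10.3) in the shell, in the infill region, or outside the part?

At z = 3.25 mm: the 28×7.5 cube contributes its full rectangle. Overall, the cross-section is a single solid region. The nearest boundary edge runs (28.00, 7.50)→(0.00, 7.50); distance from the point to it = 3.13 mm. The point is not inside any of the regions above, so it lies outside the cross-section (3.13 mm from the nearest boundary).

outside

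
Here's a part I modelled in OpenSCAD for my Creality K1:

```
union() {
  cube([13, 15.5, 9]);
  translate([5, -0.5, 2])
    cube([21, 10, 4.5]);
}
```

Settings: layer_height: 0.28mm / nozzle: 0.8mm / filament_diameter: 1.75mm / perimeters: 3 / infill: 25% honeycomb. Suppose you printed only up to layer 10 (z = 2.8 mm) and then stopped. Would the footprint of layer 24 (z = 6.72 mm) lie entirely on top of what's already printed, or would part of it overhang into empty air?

entirely on top

Compare the two slices. At z = 2.8: the cube (footprint 13×15.5) is included at this height (area 201.50 mm²); the cube at (5, -0.5) (footprint 21×10) is included at this height (area 210.00 mm²); Taking the union: the regions partially overlap — summed areas 411.50 mm² minus the doubly-counted overlap 76.00 mm² gives 335.50 mm² — area = 335.50 mm². At z = 6.72: the cube (footprint 13×15.5) is included at this height (area 201.50 mm²); the cube at (5, -0.5) is not intersected at this z (z outside [2, 6.5]); Combining (union): only the 13×15.5 cube is present, so the union is just that shape — area = 201.50 mm². Checking containment: the cross-section at z = 6.72 is a subset of the cross-section at z = 2.8.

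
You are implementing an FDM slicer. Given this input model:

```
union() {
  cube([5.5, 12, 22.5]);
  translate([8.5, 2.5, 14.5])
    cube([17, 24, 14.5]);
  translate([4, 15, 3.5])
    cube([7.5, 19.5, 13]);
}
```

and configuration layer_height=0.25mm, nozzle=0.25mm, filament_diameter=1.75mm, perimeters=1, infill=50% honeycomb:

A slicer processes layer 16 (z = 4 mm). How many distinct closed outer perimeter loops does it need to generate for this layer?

At z = 4 mm: the 5.5×12 cube contributes its full rectangle; the cube at (8.5, 2.5) does not reach this height (z outside [14.5, 29]); the cube at (4, 15) (footprint 7.5×19.5) is included at this height; Combining (union): the 2 present regions are separate (no shared area or edge), so areas and boundary lengths simply add and each stays a separate island — 2 connected regions. The result has 2 disconnected regions.

2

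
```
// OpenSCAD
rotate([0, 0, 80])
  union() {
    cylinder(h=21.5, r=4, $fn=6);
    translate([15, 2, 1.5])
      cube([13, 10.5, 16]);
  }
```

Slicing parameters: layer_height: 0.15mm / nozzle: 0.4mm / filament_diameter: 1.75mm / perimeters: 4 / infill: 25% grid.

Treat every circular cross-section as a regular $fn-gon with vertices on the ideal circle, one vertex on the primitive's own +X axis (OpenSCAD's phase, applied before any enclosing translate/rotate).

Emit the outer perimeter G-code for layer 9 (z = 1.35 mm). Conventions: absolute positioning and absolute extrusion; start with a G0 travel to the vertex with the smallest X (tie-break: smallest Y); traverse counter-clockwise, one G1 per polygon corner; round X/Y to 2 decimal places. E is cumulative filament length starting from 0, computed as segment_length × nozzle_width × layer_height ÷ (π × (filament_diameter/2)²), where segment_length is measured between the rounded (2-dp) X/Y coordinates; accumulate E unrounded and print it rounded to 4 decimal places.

G0 X-3.76 Y-1.37 Z1.35
G1 X-0.69 Y-3.94 E0.0999
G1 X3.06 Y-2.57 E0.1995
G1 X3.76 Y1.37 E0.2993
G1 X0.69 Y3.94 E0.3992
G1 X-3.06 Y2.57 E0.4988
G1 X-3.76 Y-1.37 E0.5986

At z = 1.35 mm: the cylinder: section is a regular 6-gon, circumradius r=4; the cube at (15, 2) is not intersected at this z (z outside [1.5, 17.5]); Combining (union): only the r=4 cylinder is present, so the union is just that shape — 1 connected region; (rotated 80° about Z; rotation is an isometry so areas/perimeters/island counts are preserved). The outline is a single polygon with 6 vertices. Extrusion per mm of travel: 0.4 × 0.15 / (π × 0.875²) = 0.024945. Accumulating E over each segment gives final E = 0.5986.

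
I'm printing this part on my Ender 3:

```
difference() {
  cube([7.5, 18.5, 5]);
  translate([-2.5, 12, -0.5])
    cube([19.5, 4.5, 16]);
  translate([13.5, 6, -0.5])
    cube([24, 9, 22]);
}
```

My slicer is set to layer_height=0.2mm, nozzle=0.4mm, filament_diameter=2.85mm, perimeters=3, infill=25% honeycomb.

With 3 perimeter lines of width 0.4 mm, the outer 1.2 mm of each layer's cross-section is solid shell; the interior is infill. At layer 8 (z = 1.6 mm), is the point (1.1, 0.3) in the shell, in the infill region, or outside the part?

At z = 1.6 mm: the cube is present — its section is the full 7.5×18.5 rectangle; the cube at (-2.5, 12) is present — its section is the full 19.5×4.5 rectangle; the cube at (13.5, 6) is present — its section is the full 24×9 rectangle; Subtracting the remaining from the first: starting from the 7.5×18.5 cube, the 19.5×4.5 cube at (-2.5, 12) partially overlaps it — only the 33.75 mm² overlap (of its 87.75 mm²) is removed, clipping the outline; the 24×9 cube at (13.5, 6) misses the remaining region (no effect) — 2 connected regions. Overall, the cross-section has 2 separate islands. The nearest boundary edge runs (7.50, 0.00)→(0.00, 0.00); distance from the point to it = 0.30 mm. (Shell/infill is judged within the island containing the point — the largest one.) The point is inside the cross-section, 0.30 mm from the nearest boundary — within the 1.2 mm shell band (3 × 0.4).

shell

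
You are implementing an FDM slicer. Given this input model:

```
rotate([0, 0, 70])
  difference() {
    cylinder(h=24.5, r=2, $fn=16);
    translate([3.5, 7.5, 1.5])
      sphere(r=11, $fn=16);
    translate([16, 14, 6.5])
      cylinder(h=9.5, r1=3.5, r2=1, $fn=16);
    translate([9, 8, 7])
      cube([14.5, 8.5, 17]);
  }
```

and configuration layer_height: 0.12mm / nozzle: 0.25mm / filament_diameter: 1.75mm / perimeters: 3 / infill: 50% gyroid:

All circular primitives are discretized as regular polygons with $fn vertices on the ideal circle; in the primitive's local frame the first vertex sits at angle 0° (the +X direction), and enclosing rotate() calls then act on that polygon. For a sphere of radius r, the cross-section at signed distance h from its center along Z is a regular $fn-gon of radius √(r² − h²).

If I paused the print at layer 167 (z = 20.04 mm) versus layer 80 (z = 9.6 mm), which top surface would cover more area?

Layer 167 (z = 20.04): the r=2 cylinder gives a regular 16-gon of circumradius 2 (constant along its height) (area = (16/2)·2.000²·sin(360°/16) = 12.25 mm²); the sphere at (3.5, 7.5) is absent (|z−center|=18.540 > r=11); the cone at (16, 14) is not intersected at this z (z outside [6.5, 16]); the cube at (9, 8) is present — its section is the full 14.5×8.5 rectangle (area 123.25 mm²); Subtracting the remaining from the first: starting from the r=2 cylinder (12.25 mm²), the 14.5×8.5 cube at (9, 8) misses the remaining region (no effect) — area = 12.25 mm²; (rotated 70° about Z; rotation is an isometry so areas/perimeters/island counts are preserved). So its area = 12.25 mm². Layer 80 (z = 9.6): the r=2 cylinder gives a regular 16-gon of circumradius 2 (constant along its height) (area = (16/2)·2.000²·sin(360°/16) = 12.25 mm²); the sphere at (3.5, 7.5): section is a regular 16-gon, circumradius = √(r²−h²) = √(11²−8.1²) = 7.442 (area = (16/2)·7.442²·sin(360°/16) = 169.57 mm²); the cone at (16, 14) contributes a regular 16-gon of circumradius 2.684 (interpolated between r1=3.5 and r2=1 at t=0.326) (area = (16/2)·2.684²·sin(360°/16) = 22.06 mm²); the cube at (9, 8) (footprint 14.5×8.5) is included at this height (area 123.25 mm²); After the difference (first − rest): starting from the r=2 cylinder (12.25 mm²), the r=11 sphere at (3.5, 7.5) partially overlaps it — only the 2.36 mm² overlap (of its 169.57 mm²) is removed, clipping the outline; the cone at (16, 14) misses the remaining region (no effect); the 14.5×8.5 cube at (9, 8) misses the remaining region (no effect) — area = 9.89 mm²; (rotated 70° about Z; rotation is an isometry so areas/perimeters/island counts are preserved). So its area = 9.89 mm². Layer 167 is larger (12.25 vs 9.89 mm²).

layer 167 (z = 20.04 mm)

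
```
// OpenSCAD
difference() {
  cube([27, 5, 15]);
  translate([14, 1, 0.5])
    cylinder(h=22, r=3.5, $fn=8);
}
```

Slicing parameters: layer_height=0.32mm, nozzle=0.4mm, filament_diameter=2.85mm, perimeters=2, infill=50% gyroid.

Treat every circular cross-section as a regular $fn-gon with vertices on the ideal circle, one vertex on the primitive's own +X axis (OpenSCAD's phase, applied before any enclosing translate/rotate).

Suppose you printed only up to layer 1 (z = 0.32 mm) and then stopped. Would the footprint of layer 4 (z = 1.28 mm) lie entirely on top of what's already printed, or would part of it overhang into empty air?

Compare the two slices. At z = 0.32: the cube (footprint 27×5) is included at this height (area 135.00 mm²); the cylinder at (14, 1) is absent (z outside [0.5, 22.5]); After the difference (first − rest): none of the subtracted shapes is present at this height, so the 27×5 cube is unchanged — area = 135.00 mm². At z = 1.28: the 27×5 cube contributes its full rectangle (area 135.00 mm²); the r=3.5 cylinder at (14, 1) gives a regular 8-gon of circumradius 3.5 (constant along its height) (area = (8/2)·3.500²·sin(360°/8) = 34.65 mm²); After the difference (first − rest): starting from the 27×5 cube (135.00 mm²), the r=3.5 cylinder at (14, 1) partially overlaps it — only the 23.91 mm² overlap (of its 34.65 mm²) is removed, clipping the outline — area = 111.09 mm². Checking containment: the cross-section at z = 1.28 is a subset of the cross-section at z = 0.32.

entirely on top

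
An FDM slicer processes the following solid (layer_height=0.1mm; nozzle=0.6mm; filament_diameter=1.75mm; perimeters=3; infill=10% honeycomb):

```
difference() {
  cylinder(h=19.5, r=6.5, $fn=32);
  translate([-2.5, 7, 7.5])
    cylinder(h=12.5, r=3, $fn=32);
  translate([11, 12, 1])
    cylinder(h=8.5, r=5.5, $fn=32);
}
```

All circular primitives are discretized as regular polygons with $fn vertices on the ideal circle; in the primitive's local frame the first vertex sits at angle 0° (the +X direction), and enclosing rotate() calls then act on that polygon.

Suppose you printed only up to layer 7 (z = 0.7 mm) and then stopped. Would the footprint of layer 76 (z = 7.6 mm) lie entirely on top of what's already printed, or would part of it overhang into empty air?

entirely on top

Compare the two slices. At z = 0.7: the r=6.5 cylinder gives a regular 32-gon of circumradius 6.5 (constant along its height) (area = (32/2)·6.500²·sin(360°/32) = 131.88 mm²); the cylinder at (-2.5, 7) is not intersected at this z (z outside [7.5, 20]); the cylinder at (11, 12) is absent (z outside [1, 9.5]); Taking the first minus the rest: none of the subtracted shapes is present at this height, so the r=6.5 cylinder is unchanged — area = 131.88 mm². At z = 7.6: the cylinder: section is a regular 32-gon, circumradius r=6.5 (area = (32/2)·6.500²·sin(360°/32) = 131.88 mm²); the r=3 cylinder at (-2.5, 7) contributes a regular 32-gon of circumradius 3 (area = (32/2)·3.000²·sin(360°/32) = 28.09 mm²); the r=5.5 cylinder at (11, 12) contributes a regular 32-gon of circumradius 5.5 (area = (32/2)·5.500²·sin(360°/32) = 94.42 mm²); Subtracting the remaining from the first: starting from the r=6.5 cylinder (131.88 mm²), the r=3 cylinder at (-2.5, 7) partially overlaps it — only the 7.38 mm² overlap (of its 28.09 mm²) is removed, clipping the outline; the r=5.5 cylinder at (11, 12) misses the remaining region (no effect) — area = 124.50 mm². Checking containment: the cross-section at z = 7.6 is a subset of the cross-section at z = 0.7.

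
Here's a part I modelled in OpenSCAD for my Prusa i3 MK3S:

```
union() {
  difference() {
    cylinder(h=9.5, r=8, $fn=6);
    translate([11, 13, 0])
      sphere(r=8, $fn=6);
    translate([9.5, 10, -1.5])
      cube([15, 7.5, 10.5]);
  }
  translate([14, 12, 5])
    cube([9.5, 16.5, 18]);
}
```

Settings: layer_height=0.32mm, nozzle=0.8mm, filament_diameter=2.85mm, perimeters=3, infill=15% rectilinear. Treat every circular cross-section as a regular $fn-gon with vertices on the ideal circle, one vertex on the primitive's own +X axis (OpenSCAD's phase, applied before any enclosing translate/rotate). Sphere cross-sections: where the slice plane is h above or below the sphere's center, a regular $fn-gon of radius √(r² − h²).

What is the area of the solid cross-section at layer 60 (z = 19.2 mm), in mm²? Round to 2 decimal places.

At z = 19.2 mm: the cylinder is not intersected at this z (z outside [0, 9.5]); the sphere at (11, 13) is absent (|z−center|=19.200 > r=8); the cube at (9.5, 10) does not reach this height (z outside [-1.5, 9]); Subtracting the remaining from the first: the first operand is absent here, so nothing remains; the cube at (14, 12) (footprint 9.5×16.5) is included at this height (area 156.75 mm²); Taking the union: only the 9.5×16.5 cube at (14, 12) is present, so the union is just that shape — area = 156.75 mm². Overall, the cross-section is a single solid region. Net area = 156.75 mm².

156.75 mm²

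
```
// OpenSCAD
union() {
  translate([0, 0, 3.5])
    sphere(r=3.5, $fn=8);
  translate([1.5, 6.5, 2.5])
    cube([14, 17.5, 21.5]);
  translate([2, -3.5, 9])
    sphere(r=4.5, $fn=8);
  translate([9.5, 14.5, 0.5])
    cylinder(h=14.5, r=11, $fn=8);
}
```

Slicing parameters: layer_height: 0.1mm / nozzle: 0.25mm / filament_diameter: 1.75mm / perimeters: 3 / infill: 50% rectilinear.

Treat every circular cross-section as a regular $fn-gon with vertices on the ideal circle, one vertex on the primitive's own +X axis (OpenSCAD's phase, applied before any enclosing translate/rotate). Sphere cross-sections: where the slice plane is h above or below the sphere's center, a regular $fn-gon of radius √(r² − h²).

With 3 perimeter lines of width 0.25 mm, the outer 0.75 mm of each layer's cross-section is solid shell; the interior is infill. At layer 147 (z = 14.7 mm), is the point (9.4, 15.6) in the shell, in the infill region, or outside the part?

At z = 14.7 mm: the sphere is absent (|z−center|=11.200 > r=3.5); the 14×17.5 cube at (1.5, 6.5) contributes its full rectangle; the sphere at (2, -3.5) is not intersected at this z (|z−center|=5.700 > r=4.5); the cylinder at (9.5, 14.5): section is a regular 8-gon, circumradius r=11; Combining (union): the regions partially overlap (shared area 239.64 mm²), so overlapping operands fuse into one piece — 1 connected region. Overall, the cross-section is a single solid region. The nearest boundary edge runs (5.88, 24.00)→(9.50, 25.50); distance from the point to it = 9.11 mm. The point is inside the cross-section and 9.11 mm from the nearest boundary — more than the 0.75 mm shell width (3 × 0.25), so it's in the infill interior.

infill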